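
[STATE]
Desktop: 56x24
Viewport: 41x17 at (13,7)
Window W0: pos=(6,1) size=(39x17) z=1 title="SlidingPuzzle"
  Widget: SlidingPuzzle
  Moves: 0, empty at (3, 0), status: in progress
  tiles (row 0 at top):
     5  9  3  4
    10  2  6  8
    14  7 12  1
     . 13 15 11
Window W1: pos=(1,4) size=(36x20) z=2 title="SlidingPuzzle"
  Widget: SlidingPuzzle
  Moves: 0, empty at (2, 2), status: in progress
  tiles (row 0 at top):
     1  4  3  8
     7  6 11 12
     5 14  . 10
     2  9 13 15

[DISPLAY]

────┬────┐             ┃       ┃         
  3 │  8 │             ┃       ┃         
────┼────┤             ┃       ┃         
 11 │ 12 │             ┃       ┃         
────┼────┤             ┃       ┃         
    │ 10 │             ┃       ┃         
────┼────┤             ┃       ┃         
 13 │ 15 │             ┃       ┃         
────┴────┘             ┃       ┃         
                       ┃       ┃         
                       ┃━━━━━━━┛         
                       ┃                 
                       ┃                 
                       ┃                 
                       ┃                 
                       ┃                 
━━━━━━━━━━━━━━━━━━━━━━━┛                 


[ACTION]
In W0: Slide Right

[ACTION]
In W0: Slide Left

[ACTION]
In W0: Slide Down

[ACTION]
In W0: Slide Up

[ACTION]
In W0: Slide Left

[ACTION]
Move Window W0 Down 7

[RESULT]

────┬────┐             ┃━━━━━━━┓         
  3 │  8 │             ┃       ┃         
────┼────┤             ┃───────┨         
 11 │ 12 │             ┃       ┃         
────┼────┤             ┃       ┃         
    │ 10 │             ┃       ┃         
────┼────┤             ┃       ┃         
 13 │ 15 │             ┃       ┃         
────┴────┘             ┃       ┃         
                       ┃       ┃         
                       ┃       ┃         
                       ┃       ┃         
                       ┃       ┃         
                       ┃       ┃         
                       ┃       ┃         
                       ┃       ┃         
━━━━━━━━━━━━━━━━━━━━━━━┛━━━━━━━┛         


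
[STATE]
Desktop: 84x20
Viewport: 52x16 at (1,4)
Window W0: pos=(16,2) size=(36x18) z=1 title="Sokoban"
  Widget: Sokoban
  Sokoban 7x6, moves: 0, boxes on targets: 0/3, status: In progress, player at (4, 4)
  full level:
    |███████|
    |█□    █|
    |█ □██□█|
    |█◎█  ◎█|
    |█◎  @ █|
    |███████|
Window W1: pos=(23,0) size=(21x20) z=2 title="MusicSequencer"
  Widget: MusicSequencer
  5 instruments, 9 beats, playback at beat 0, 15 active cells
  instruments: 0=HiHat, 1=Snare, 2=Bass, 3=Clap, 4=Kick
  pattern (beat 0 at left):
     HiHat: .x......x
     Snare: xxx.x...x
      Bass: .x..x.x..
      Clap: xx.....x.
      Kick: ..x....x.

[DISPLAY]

               ┠──────┃ HiHat·█······█    ┃───────┨ 
               ┃██████┃ Snare███·█···█    ┃       ┃ 
               ┃█□    ┃  Bass·█··█·█··    ┃       ┃ 
               ┃█ □██□┃  Clap██·····█·    ┃       ┃ 
               ┃█◎█  ◎┃  Kick··█····█·    ┃       ┃ 
               ┃█◎  @ ┃                   ┃       ┃ 
               ┃██████┃                   ┃       ┃ 
               ┃Moves:┃                   ┃       ┃ 
               ┃      ┃                   ┃       ┃ 
               ┃      ┃                   ┃       ┃ 
               ┃      ┃                   ┃       ┃ 
               ┃      ┃                   ┃       ┃ 
               ┃      ┃                   ┃       ┃ 
               ┃      ┃                   ┃       ┃ 
               ┃      ┃                   ┃       ┃ 
               ┗━━━━━━┗━━━━━━━━━━━━━━━━━━━┛━━━━━━━┛ 


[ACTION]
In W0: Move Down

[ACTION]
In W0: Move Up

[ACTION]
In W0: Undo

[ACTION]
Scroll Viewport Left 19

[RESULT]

                ┠──────┃ HiHat·█······█    ┃───────┨
                ┃██████┃ Snare███·█···█    ┃       ┃
                ┃█□    ┃  Bass·█··█·█··    ┃       ┃
                ┃█ □██□┃  Clap██·····█·    ┃       ┃
                ┃█◎█  ◎┃  Kick··█····█·    ┃       ┃
                ┃█◎  @ ┃                   ┃       ┃
                ┃██████┃                   ┃       ┃
                ┃Moves:┃                   ┃       ┃
                ┃      ┃                   ┃       ┃
                ┃      ┃                   ┃       ┃
                ┃      ┃                   ┃       ┃
                ┃      ┃                   ┃       ┃
                ┃      ┃                   ┃       ┃
                ┃      ┃                   ┃       ┃
                ┃      ┃                   ┃       ┃
                ┗━━━━━━┗━━━━━━━━━━━━━━━━━━━┛━━━━━━━┛


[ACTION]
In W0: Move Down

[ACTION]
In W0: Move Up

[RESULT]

                ┠──────┃ HiHat·█······█    ┃───────┨
                ┃██████┃ Snare███·█···█    ┃       ┃
                ┃█□    ┃  Bass·█··█·█··    ┃       ┃
                ┃█ □██□┃  Clap██·····█·    ┃       ┃
                ┃█◎█ @◎┃  Kick··█····█·    ┃       ┃
                ┃█◎    ┃                   ┃       ┃
                ┃██████┃                   ┃       ┃
                ┃Moves:┃                   ┃       ┃
                ┃      ┃                   ┃       ┃
                ┃      ┃                   ┃       ┃
                ┃      ┃                   ┃       ┃
                ┃      ┃                   ┃       ┃
                ┃      ┃                   ┃       ┃
                ┃      ┃                   ┃       ┃
                ┃      ┃                   ┃       ┃
                ┗━━━━━━┗━━━━━━━━━━━━━━━━━━━┛━━━━━━━┛


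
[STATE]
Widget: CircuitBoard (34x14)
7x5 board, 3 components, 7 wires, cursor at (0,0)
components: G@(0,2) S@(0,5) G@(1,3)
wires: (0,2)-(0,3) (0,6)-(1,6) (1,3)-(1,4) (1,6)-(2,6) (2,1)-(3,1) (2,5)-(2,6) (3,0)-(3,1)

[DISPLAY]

   0 1 2 3 4 5 6                  
0  [.]      G ─ ·       S   ·     
                            │     
1               G ─ ·       ·     
                            │     
2       ·               · ─ ·     
        │                         
3   · ─ ·                         
                                  
4                                 
Cursor: (0,0)                     
                                  
                                  
                                  


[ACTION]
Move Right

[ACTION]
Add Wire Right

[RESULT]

   0 1 2 3 4 5 6                  
0      [.]─ G ─ ·       S   ·     
                            │     
1               G ─ ·       ·     
                            │     
2       ·               · ─ ·     
        │                         
3   · ─ ·                         
                                  
4                                 
Cursor: (0,1)                     
                                  
                                  
                                  


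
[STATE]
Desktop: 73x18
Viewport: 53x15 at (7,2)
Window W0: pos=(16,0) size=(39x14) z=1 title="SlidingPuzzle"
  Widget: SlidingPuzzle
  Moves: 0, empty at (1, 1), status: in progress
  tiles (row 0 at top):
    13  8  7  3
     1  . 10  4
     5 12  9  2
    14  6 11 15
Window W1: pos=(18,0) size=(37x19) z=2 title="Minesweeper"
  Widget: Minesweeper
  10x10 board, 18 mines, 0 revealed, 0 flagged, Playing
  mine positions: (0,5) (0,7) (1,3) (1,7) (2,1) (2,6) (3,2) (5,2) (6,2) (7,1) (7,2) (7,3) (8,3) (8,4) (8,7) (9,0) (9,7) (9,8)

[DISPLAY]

         ┠─┠───────────────────────────────────┨     
         ┃┌┃■■■■■■■■■■                         ┃     
         ┃│┃■■■■■■■■■■                         ┃     
         ┃├┃■■■■■■■■■■                         ┃     
         ┃│┃■■■■■■■■■■                         ┃     
         ┃├┃■■■■■■■■■■                         ┃     
         ┃│┃■■■■■■■■■■                         ┃     
         ┃├┃■■■■■■■■■■                         ┃     
         ┃│┃■■■■■■■■■■                         ┃     
         ┃└┃■■■■■■■■■■                         ┃     
         ┃M┃■■■■■■■■■■                         ┃     
         ┗━┃                                   ┃     
           ┃                                   ┃     
           ┃                                   ┃     
           ┃                                   ┃     


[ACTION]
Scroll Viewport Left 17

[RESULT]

                ┠─┠──────────────────────────────────
                ┃┌┃■■■■■■■■■■                        
                ┃│┃■■■■■■■■■■                        
                ┃├┃■■■■■■■■■■                        
                ┃│┃■■■■■■■■■■                        
                ┃├┃■■■■■■■■■■                        
                ┃│┃■■■■■■■■■■                        
                ┃├┃■■■■■■■■■■                        
                ┃│┃■■■■■■■■■■                        
                ┃└┃■■■■■■■■■■                        
                ┃M┃■■■■■■■■■■                        
                ┗━┃                                  
                  ┃                                  
                  ┃                                  
                  ┃                                  


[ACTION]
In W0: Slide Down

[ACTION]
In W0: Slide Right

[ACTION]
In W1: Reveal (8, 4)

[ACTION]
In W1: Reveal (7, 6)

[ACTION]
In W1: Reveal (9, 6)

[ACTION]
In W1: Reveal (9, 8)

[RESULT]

                ┠─┠──────────────────────────────────
                ┃┌┃■■■■■✹■✹■■                        
                ┃│┃■■■✹■■■✹■■                        
                ┃├┃■✹■■■■✹■■■                        
                ┃│┃■■✹■■■■■■■                        
                ┃├┃■■■■■■■■■■                        
                ┃│┃■■✹■■■■■■■                        
                ┃├┃■■✹■■■■■■■                        
                ┃│┃■✹✹✹■■■■■■                        
                ┃└┃■■■✹✹■■✹■■                        
                ┃M┃✹■■■■■■✹✹■                        
                ┗━┃                                  
                  ┃                                  
                  ┃                                  
                  ┃                                  


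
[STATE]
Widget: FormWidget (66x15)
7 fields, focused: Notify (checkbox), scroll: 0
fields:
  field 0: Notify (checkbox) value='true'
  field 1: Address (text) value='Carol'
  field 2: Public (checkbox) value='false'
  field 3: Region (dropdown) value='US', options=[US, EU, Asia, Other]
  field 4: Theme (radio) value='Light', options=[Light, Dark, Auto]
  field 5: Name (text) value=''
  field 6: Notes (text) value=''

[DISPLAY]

> Notify:     [x]                                                 
  Address:    [Carol                                             ]
  Public:     [ ]                                                 
  Region:     [US                                               ▼]
  Theme:      (●) Light  ( ) Dark  ( ) Auto                       
  Name:       [                                                  ]
  Notes:      [                                                  ]
                                                                  
                                                                  
                                                                  
                                                                  
                                                                  
                                                                  
                                                                  
                                                                  


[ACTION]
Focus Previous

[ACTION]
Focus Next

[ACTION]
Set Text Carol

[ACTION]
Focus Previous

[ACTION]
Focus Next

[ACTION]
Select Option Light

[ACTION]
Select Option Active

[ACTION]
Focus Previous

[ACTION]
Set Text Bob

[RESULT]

  Notify:     [x]                                                 
  Address:    [Carol                                             ]
  Public:     [ ]                                                 
  Region:     [US                                               ▼]
  Theme:      (●) Light  ( ) Dark  ( ) Auto                       
  Name:       [                                                  ]
> Notes:      [Bob                                               ]
                                                                  
                                                                  
                                                                  
                                                                  
                                                                  
                                                                  
                                                                  
                                                                  


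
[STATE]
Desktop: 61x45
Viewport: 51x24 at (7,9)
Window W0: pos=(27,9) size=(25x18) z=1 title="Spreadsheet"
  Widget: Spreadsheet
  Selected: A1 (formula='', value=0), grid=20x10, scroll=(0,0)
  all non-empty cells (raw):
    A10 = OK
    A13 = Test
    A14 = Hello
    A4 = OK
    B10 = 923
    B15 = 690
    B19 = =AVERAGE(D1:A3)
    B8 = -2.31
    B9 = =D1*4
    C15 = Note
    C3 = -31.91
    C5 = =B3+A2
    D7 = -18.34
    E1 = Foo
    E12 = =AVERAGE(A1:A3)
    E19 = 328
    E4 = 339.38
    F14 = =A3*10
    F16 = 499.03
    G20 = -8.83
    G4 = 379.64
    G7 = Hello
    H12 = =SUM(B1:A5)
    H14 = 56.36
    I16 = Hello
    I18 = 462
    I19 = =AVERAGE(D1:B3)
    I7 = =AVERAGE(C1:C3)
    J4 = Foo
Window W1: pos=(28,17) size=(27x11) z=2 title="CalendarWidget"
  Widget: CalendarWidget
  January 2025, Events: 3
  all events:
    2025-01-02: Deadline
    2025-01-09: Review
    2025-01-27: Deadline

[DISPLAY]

                    ┏━━━━━━━━━━━━━━━━━━━━━━━┓      
                    ┃ Spreadsheet           ┃      
                    ┠───────────────────────┨      
                    ┃A1:                    ┃      
                    ┃       A       B       ┃      
                    ┃-----------------------┃      
                    ┃  1      [0]       0   ┃      
                    ┃  2        0       0   ┃      
                    ┃┏━━━━━━━━━━━━━━━━━━━━━━━━━┓   
                    ┃┃ CalendarWidget          ┃   
                    ┃┠─────────────────────────┨   
                    ┃┃       January 2025      ┃   
                    ┃┃Mo Tu We Th Fr Sa Su     ┃   
                    ┃┃       1  2*  3  4  5    ┃   
                    ┃┃ 6  7  8  9* 10 11 12    ┃   
                    ┃┃13 14 15 16 17 18 19     ┃   
                    ┃┃20 21 22 23 24 25 26     ┃   
                    ┗┃27* 28 29 30 31          ┃   
                     ┗━━━━━━━━━━━━━━━━━━━━━━━━━┛   
                                                   
                                                   
                                                   
                                                   
                                                   


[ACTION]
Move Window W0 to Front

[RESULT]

                    ┏━━━━━━━━━━━━━━━━━━━━━━━┓      
                    ┃ Spreadsheet           ┃      
                    ┠───────────────────────┨      
                    ┃A1:                    ┃      
                    ┃       A       B       ┃      
                    ┃-----------------------┃      
                    ┃  1      [0]       0   ┃      
                    ┃  2        0       0   ┃      
                    ┃  3        0       0  -┃━━┓   
                    ┃  4 OK             0   ┃  ┃   
                    ┃  5        0       0   ┃──┨   
                    ┃  6        0       0   ┃  ┃   
                    ┃  7        0       0   ┃  ┃   
                    ┃  8        0   -2.31   ┃  ┃   
                    ┃  9        0       0   ┃  ┃   
                    ┃ 10 OK           923   ┃  ┃   
                    ┃ 11        0       0   ┃  ┃   
                    ┗━━━━━━━━━━━━━━━━━━━━━━━┛  ┃   
                     ┗━━━━━━━━━━━━━━━━━━━━━━━━━┛   
                                                   
                                                   
                                                   
                                                   
                                                   


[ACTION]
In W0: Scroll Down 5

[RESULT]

                    ┏━━━━━━━━━━━━━━━━━━━━━━━┓      
                    ┃ Spreadsheet           ┃      
                    ┠───────────────────────┨      
                    ┃A1:                    ┃      
                    ┃       A       B       ┃      
                    ┃-----------------------┃      
                    ┃  6        0       0   ┃      
                    ┃  7        0       0   ┃      
                    ┃  8        0   -2.31   ┃━━┓   
                    ┃  9        0       0   ┃  ┃   
                    ┃ 10 OK           923   ┃──┨   
                    ┃ 11        0       0   ┃  ┃   
                    ┃ 12        0       0   ┃  ┃   
                    ┃ 13 Test           0   ┃  ┃   
                    ┃ 14 Hello          0   ┃  ┃   
                    ┃ 15        0     690Not┃  ┃   
                    ┃ 16        0       0   ┃  ┃   
                    ┗━━━━━━━━━━━━━━━━━━━━━━━┛  ┃   
                     ┗━━━━━━━━━━━━━━━━━━━━━━━━━┛   
                                                   
                                                   
                                                   
                                                   
                                                   


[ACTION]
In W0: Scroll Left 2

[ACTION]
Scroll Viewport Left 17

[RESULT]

                           ┏━━━━━━━━━━━━━━━━━━━━━━━
                           ┃ Spreadsheet           
                           ┠───────────────────────
                           ┃A1:                    
                           ┃       A       B       
                           ┃-----------------------
                           ┃  6        0       0   
                           ┃  7        0       0   
                           ┃  8        0   -2.31   
                           ┃  9        0       0   
                           ┃ 10 OK           923   
                           ┃ 11        0       0   
                           ┃ 12        0       0   
                           ┃ 13 Test           0   
                           ┃ 14 Hello          0   
                           ┃ 15        0     690Not
                           ┃ 16        0       0   
                           ┗━━━━━━━━━━━━━━━━━━━━━━━
                            ┗━━━━━━━━━━━━━━━━━━━━━━
                                                   
                                                   
                                                   
                                                   
                                                   


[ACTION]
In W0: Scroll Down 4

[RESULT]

                           ┏━━━━━━━━━━━━━━━━━━━━━━━
                           ┃ Spreadsheet           
                           ┠───────────────────────
                           ┃A1:                    
                           ┃       A       B       
                           ┃-----------------------
                           ┃ 10 OK           923   
                           ┃ 11        0       0   
                           ┃ 12        0       0   
                           ┃ 13 Test           0   
                           ┃ 14 Hello          0   
                           ┃ 15        0     690Not
                           ┃ 16        0       0   
                           ┃ 17        0       0   
                           ┃ 18        0       0   
                           ┃ 19        0   -2.66   
                           ┃ 20        0       0   
                           ┗━━━━━━━━━━━━━━━━━━━━━━━
                            ┗━━━━━━━━━━━━━━━━━━━━━━
                                                   
                                                   
                                                   
                                                   
                                                   


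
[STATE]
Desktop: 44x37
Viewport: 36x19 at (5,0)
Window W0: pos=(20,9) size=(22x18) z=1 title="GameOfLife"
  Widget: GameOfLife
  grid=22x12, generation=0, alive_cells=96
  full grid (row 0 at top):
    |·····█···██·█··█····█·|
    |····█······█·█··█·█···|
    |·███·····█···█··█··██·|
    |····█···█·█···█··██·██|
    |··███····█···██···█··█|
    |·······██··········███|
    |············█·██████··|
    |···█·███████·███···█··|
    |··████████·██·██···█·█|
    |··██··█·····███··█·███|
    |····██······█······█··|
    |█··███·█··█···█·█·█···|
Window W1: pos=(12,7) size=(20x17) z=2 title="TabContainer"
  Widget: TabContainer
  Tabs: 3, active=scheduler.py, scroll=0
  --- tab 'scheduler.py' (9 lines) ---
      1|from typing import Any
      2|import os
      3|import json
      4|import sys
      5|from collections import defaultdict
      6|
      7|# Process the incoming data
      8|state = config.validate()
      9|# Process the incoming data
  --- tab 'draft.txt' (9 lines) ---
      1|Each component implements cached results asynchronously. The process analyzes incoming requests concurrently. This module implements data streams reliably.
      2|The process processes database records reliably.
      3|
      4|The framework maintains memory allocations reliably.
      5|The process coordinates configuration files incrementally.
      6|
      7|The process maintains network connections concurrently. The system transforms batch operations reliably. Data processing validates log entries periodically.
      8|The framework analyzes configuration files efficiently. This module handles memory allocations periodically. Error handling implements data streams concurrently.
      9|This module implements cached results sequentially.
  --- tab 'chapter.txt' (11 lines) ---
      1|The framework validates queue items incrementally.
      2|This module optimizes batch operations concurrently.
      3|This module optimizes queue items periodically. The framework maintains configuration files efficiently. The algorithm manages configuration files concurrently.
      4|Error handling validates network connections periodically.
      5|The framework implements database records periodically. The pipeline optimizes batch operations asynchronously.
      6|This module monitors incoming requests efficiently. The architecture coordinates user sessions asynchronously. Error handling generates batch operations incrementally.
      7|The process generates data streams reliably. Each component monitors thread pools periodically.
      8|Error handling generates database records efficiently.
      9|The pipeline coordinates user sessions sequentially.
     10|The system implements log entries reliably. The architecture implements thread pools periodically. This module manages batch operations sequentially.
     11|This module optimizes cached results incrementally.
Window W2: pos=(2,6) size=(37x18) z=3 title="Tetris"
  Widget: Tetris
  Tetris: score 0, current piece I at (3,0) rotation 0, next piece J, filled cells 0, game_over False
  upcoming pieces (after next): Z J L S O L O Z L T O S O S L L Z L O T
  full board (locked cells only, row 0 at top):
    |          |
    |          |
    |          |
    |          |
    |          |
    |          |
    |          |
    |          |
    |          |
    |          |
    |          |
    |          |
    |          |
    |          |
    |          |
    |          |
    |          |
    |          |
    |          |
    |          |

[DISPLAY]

                                    
                                    
                                    
                                    
                                    
                                    
━━━━━━━━━━━━━━━━━━━━━━━━━━━━━━━━━┓  
etris                            ┃  
─────────────────────────────────┨  
        │Next:                   ┃━━
        │█                       ┃  
        │███                     ┃──
        │                        ┃  
        │                        ┃·█
        │                        ┃··
        │Score:                  ┃██
        │0                       ┃·█
        │                        ┃··
        │                        ┃██


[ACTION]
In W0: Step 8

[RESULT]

                                    
                                    
                                    
                                    
                                    
                                    
━━━━━━━━━━━━━━━━━━━━━━━━━━━━━━━━━┓  
etris                            ┃  
─────────────────────────────────┨  
        │Next:                   ┃━━
        │█                       ┃  
        │███                     ┃──
        │                        ┃  
        │                        ┃··
        │                        ┃··
        │Score:                  ┃·█
        │0                       ┃·█
        │                        ┃··
        │                        ┃·█


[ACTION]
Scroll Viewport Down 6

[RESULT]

━━━━━━━━━━━━━━━━━━━━━━━━━━━━━━━━━┓  
etris                            ┃  
─────────────────────────────────┨  
        │Next:                   ┃━━
        │█                       ┃  
        │███                     ┃──
        │                        ┃  
        │                        ┃··
        │                        ┃··
        │Score:                  ┃·█
        │0                       ┃·█
        │                        ┃··
        │                        ┃·█
        │                        ┃██
        │                        ┃··
        │                        ┃··
        │                        ┃··
━━━━━━━━━━━━━━━━━━━━━━━━━━━━━━━━━┛··
               ┃····················


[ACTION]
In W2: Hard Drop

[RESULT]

━━━━━━━━━━━━━━━━━━━━━━━━━━━━━━━━━┓  
etris                            ┃  
─────────────────────────────────┨  
        │Next:                   ┃━━
        │▓▓                      ┃  
        │ ▓▓                     ┃──
        │                        ┃  
        │                        ┃··
        │                        ┃··
        │Score:                  ┃·█
        │0                       ┃·█
        │                        ┃··
        │                        ┃·█
        │                        ┃██
        │                        ┃··
        │                        ┃··
 ████   │                        ┃··
━━━━━━━━━━━━━━━━━━━━━━━━━━━━━━━━━┛··
               ┃····················


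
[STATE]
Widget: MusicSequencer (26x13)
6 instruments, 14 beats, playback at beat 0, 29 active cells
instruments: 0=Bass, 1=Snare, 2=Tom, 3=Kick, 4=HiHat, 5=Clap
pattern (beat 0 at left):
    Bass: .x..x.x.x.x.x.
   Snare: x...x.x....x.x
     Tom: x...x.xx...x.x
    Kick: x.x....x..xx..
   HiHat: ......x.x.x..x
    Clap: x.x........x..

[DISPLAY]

      ▼1234567890123      
  Bass·█··█·█·█·█·█·      
 Snare█···█·█····█·█      
   Tom█···█·██···█·█      
  Kick█·█····█··██··      
 HiHat······█·█·█··█      
  Clap█·█········█··      
                          
                          
                          
                          
                          
                          


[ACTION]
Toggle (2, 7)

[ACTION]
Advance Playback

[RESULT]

      0▼234567890123      
  Bass·█··█·█·█·█·█·      
 Snare█···█·█····█·█      
   Tom█···█·█····█·█      
  Kick█·█····█··██··      
 HiHat······█·█·█··█      
  Clap█·█········█··      
                          
                          
                          
                          
                          
                          


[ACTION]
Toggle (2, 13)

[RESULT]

      0▼234567890123      
  Bass·█··█·█·█·█·█·      
 Snare█···█·█····█·█      
   Tom█···█·█····█··      
  Kick█·█····█··██··      
 HiHat······█·█·█··█      
  Clap█·█········█··      
                          
                          
                          
                          
                          
                          


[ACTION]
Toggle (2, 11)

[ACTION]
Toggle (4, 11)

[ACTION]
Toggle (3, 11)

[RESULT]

      0▼234567890123      
  Bass·█··█·█·█·█·█·      
 Snare█···█·█····█·█      
   Tom█···█·█·······      
  Kick█·█····█··█···      
 HiHat······█·█·██·█      
  Clap█·█········█··      
                          
                          
                          
                          
                          
                          


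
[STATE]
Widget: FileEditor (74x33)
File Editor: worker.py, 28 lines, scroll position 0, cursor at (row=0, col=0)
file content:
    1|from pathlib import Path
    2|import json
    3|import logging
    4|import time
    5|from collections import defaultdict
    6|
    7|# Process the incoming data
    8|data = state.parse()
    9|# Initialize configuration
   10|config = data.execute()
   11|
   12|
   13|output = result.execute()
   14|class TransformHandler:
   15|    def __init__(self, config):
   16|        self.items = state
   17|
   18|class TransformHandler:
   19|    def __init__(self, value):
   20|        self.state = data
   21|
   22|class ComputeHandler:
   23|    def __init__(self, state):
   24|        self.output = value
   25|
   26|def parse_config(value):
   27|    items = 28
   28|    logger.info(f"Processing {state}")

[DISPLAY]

█rom pathlib import Path                                                 ▲
import json                                                              █
import logging                                                           ░
import time                                                              ░
from collections import defaultdict                                      ░
                                                                         ░
# Process the incoming data                                              ░
data = state.parse()                                                     ░
# Initialize configuration                                               ░
config = data.execute()                                                  ░
                                                                         ░
                                                                         ░
output = result.execute()                                                ░
class TransformHandler:                                                  ░
    def __init__(self, config):                                          ░
        self.items = state                                               ░
                                                                         ░
class TransformHandler:                                                  ░
    def __init__(self, value):                                           ░
        self.state = data                                                ░
                                                                         ░
class ComputeHandler:                                                    ░
    def __init__(self, state):                                           ░
        self.output = value                                              ░
                                                                         ░
def parse_config(value):                                                 ░
    items = 28                                                           ░
    logger.info(f"Processing {state}")                                   ░
                                                                         ░
                                                                         ░
                                                                         ░
                                                                         ░
                                                                         ▼


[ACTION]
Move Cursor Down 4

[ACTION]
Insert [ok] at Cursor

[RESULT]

from pathlib import Path                                                 ▲
import json                                                              █
import logging                                                           ░
import time                                                              ░
ok█rom collections import defaultdict                                    ░
                                                                         ░
# Process the incoming data                                              ░
data = state.parse()                                                     ░
# Initialize configuration                                               ░
config = data.execute()                                                  ░
                                                                         ░
                                                                         ░
output = result.execute()                                                ░
class TransformHandler:                                                  ░
    def __init__(self, config):                                          ░
        self.items = state                                               ░
                                                                         ░
class TransformHandler:                                                  ░
    def __init__(self, value):                                           ░
        self.state = data                                                ░
                                                                         ░
class ComputeHandler:                                                    ░
    def __init__(self, state):                                           ░
        self.output = value                                              ░
                                                                         ░
def parse_config(value):                                                 ░
    items = 28                                                           ░
    logger.info(f"Processing {state}")                                   ░
                                                                         ░
                                                                         ░
                                                                         ░
                                                                         ░
                                                                         ▼


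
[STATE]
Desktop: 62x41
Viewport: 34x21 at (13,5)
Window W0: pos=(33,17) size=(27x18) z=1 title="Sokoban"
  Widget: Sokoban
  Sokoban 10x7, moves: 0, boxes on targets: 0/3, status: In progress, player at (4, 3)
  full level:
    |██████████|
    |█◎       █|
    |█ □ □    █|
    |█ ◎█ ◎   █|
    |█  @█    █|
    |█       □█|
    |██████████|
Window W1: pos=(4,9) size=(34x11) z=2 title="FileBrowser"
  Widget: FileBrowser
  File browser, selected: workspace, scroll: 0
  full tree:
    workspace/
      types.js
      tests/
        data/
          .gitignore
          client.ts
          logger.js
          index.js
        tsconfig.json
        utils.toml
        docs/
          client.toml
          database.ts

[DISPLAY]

                                  
                                  
                                  
                                  
━━━━━━━━━━━━━━━━━━━━━━━━┓         
wser                    ┃         
────────────────────────┨         
rkspace/                ┃         
s.js                    ┃         
tests/                  ┃         
                        ┃         
                        ┃         
                        ┃━━━━━━━━━
                        ┃oban     
━━━━━━━━━━━━━━━━━━━━━━━━┛─────────
                    ┃██████████   
                    ┃█◎       █   
                    ┃█ □ □    █   
                    ┃█ ◎█ ◎   █   
                    ┃█  @█    █   
                    ┃█       □█   


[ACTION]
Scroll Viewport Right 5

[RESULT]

                                  
                                  
                                  
                                  
━━━━━━━━━━━━━━━━━━━┓              
                   ┃              
───────────────────┨              
ce/                ┃              
                   ┃              
/                  ┃              
                   ┃              
                   ┃              
                   ┃━━━━━━━━━━━━━━
                   ┃oban          
━━━━━━━━━━━━━━━━━━━┛──────────────
               ┃██████████        
               ┃█◎       █        
               ┃█ □ □    █        
               ┃█ ◎█ ◎   █        
               ┃█  @█    █        
               ┃█       □█        


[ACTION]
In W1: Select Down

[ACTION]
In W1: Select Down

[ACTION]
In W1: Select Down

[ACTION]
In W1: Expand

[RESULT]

                                  
                                  
                                  
                                  
━━━━━━━━━━━━━━━━━━━┓              
                   ┃              
───────────────────┨              
ce/                ┃              
                   ┃              
/                  ┃              
a/                 ┃              
g.json             ┃              
oml                ┃━━━━━━━━━━━━━━
s/                 ┃oban          
━━━━━━━━━━━━━━━━━━━┛──────────────
               ┃██████████        
               ┃█◎       █        
               ┃█ □ □    █        
               ┃█ ◎█ ◎   █        
               ┃█  @█    █        
               ┃█       □█        
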